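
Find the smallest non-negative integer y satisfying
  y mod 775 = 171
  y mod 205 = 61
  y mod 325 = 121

gcd(775, 205) = 5 and 5 | (61 − 171), so the pair is consistent; merging gives y ≡ 5596 (mod 31775), where 31775 = lcm(775, 205).
gcd(31775, 325) = 25 and 25 | (121 − 5596), so the pair is consistent; merging gives y ≡ 259796 (mod 413075), where 413075 = lcm(31775, 325).
The solution is unique modulo lcm(775, 205, 325) = 413075.

259796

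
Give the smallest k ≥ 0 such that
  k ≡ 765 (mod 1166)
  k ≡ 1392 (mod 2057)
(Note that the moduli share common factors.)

gcd(1166, 2057) = 11 and 11 | (1392 − 765), so the pair is consistent; merging gives k ≡ 32247 (mod 218042), where 218042 = lcm(1166, 2057).
The solution is unique modulo lcm(1166, 2057) = 218042.

32247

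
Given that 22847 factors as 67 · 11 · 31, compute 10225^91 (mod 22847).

Mod 67: 10225 ≡ 41; by Fermat, exponent reduces to 91 mod 66 = 25; 41^25 ≡ 32 (mod 67).
Mod 11: 10225 ≡ 6; by Fermat, exponent reduces to 91 mod 10 = 1; 6^1 ≡ 6 (mod 11).
Mod 31: 10225 ≡ 26; by Fermat, exponent reduces to 91 mod 30 = 1; 26^1 ≡ 26 (mod 31).
Combine by CRT: x ≡ 32 (mod 67), x ≡ 6 (mod 11), x ≡ 26 (mod 31) ⇒ x ≡ 21137 (mod 22847).

21137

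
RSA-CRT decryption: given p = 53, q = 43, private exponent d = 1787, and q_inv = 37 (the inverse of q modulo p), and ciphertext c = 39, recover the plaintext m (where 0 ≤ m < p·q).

d_p = d mod (p−1) = 1787 mod 52 = 19; d_q = d mod (q−1) = 23.
m₁ = c^(d_p) mod p: c ≡ 39 (mod 53), and 39^19 mod 53 = 27.
m₂ = c^(d_q) mod q: c ≡ 39 (mod 43), and 39^23 mod 43 = 27.
h = q_inv·(m₁ − m₂) mod p = 37·(27 − 27) mod 53 = 0.
m = m₂ + h·q = 27 + 0·43 = 27.

27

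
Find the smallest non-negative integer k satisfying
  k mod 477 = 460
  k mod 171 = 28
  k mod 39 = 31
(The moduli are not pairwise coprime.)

gcd(477, 171) = 9 and 9 | (28 − 460), so the pair is consistent; merging gives k ≡ 6184 (mod 9063), where 9063 = lcm(477, 171).
gcd(9063, 39) = 3 and 3 | (31 − 6184), so the pair is consistent; merging gives k ≡ 105877 (mod 117819), where 117819 = lcm(9063, 39).
The solution is unique modulo lcm(477, 171, 39) = 117819.

105877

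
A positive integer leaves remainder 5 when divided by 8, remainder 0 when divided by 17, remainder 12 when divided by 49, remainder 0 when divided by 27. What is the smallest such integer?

142749

The moduli are pairwise coprime; N = 8·17·49·27 = 179928.
N/8 = 22491; 22491 ≡ 3 (mod 8); 3·3 ≡ 1, so inverse 3.
N/17 = 10584; 10584 ≡ 10 (mod 17); 10·12 ≡ 1, so inverse 12.
N/49 = 3672; 3672 ≡ 46 (mod 49); 46·16 ≡ 1, so inverse 16.
N/27 = 6664; 6664 ≡ 22 (mod 27); 22·16 ≡ 1, so inverse 16.
m ≡ 5·22491·3 + 0·10584·12 + 12·3672·16 + 0·6664·16 = 1042389.
1042389 mod 179928 = 142749.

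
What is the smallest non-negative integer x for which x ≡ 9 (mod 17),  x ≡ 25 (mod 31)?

366

From x ≡ 9 (mod 17) write x = 9 + 17t. Substituting into x ≡ 25 (mod 31) gives 17t ≡ 16 (mod 31), and since 17⁻¹ ≡ 11 (mod 31), t ≡ 21. Hence x ≡ 9 + 17·21 = 366 (mod 527).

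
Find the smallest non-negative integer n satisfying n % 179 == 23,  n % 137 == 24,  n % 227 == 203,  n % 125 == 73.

From n ≡ 23 (mod 179) write n = 23 + 179t. Substituting into n ≡ 24 (mod 137) gives 179t ≡ 1 (mod 137), and since 42⁻¹ ≡ 62 (mod 137), t ≡ 62. Hence n ≡ 23 + 179·62 = 11121 (mod 24523).
From n ≡ 11121 (mod 24523) write n = 11121 + 24523t. Substituting into n ≡ 203 (mod 227) gives 24523t ≡ 205 (mod 227), and since 7⁻¹ ≡ 65 (mod 227), t ≡ 159. Hence n ≡ 11121 + 24523·159 = 3910278 (mod 5566721).
From n ≡ 3910278 (mod 5566721) write n = 3910278 + 5566721t. Substituting into n ≡ 73 (mod 125) gives 5566721t ≡ 45 (mod 125), and since 96⁻¹ ≡ 56 (mod 125), t ≡ 20. Hence n ≡ 3910278 + 5566721·20 = 115244698 (mod 695840125).

115244698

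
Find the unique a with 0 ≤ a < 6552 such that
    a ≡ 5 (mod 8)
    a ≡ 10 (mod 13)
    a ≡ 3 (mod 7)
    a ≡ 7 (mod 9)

The moduli are pairwise coprime; N = 8·13·7·9 = 6552.
N/8 = 819; 819 ≡ 3 (mod 8); 3·3 ≡ 1, so inverse 3.
N/13 = 504; 504 ≡ 10 (mod 13); 10·4 ≡ 1, so inverse 4.
N/7 = 936; 936 ≡ 5 (mod 7); 5·3 ≡ 1, so inverse 3.
N/9 = 728; 728 ≡ 8 (mod 9); 8·8 ≡ 1, so inverse 8.
a ≡ 5·819·3 + 10·504·4 + 3·936·3 + 7·728·8 = 81637.
81637 mod 6552 = 3013.

3013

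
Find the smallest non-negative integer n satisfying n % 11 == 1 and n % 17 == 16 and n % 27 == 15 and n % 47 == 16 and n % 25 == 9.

3261534

The moduli are pairwise coprime; M = 11·17·27·47·25 = 5932575.
M/11 = 539325; 539325 ≡ 6 (mod 11); 6·2 ≡ 1, so inverse 2.
M/17 = 348975; 348975 ≡ 16 (mod 17); 16·16 ≡ 1, so inverse 16.
M/27 = 219725; 219725 ≡ 26 (mod 27); 26·26 ≡ 1, so inverse 26.
M/47 = 126225; 126225 ≡ 30 (mod 47); 30·11 ≡ 1, so inverse 11.
M/25 = 237303; 237303 ≡ 3 (mod 25); 3·17 ≡ 1, so inverse 17.
n ≡ 1·539325·2 + 16·348975·16 + 15·219725·26 + 16·126225·11 + 9·237303·17 = 234631959.
234631959 mod 5932575 = 3261534.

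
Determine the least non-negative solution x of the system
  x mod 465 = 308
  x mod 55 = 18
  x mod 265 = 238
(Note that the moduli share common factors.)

Combine the congruences pairwise.
gcd(465, 55) = 5 and 5 | (18 − 308), so the pair is consistent; merging gives x ≡ 3098 (mod 5115), where 5115 = lcm(465, 55).
gcd(5115, 265) = 5 and 5 | (238 − 3098), so the pair is consistent; merging gives x ≡ 23558 (mod 271095), where 271095 = lcm(5115, 265).
The solution is unique modulo lcm(465, 55, 265) = 271095.

23558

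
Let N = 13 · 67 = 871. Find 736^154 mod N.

805

Mod 13: 736 ≡ 8; by Fermat, exponent reduces to 154 mod 12 = 10; 8^10 ≡ 12 (mod 13).
Mod 67: 736 ≡ 66; by Fermat, exponent reduces to 154 mod 66 = 22; 66^22 ≡ 1 (mod 67).
Combine by CRT: x ≡ 12 (mod 13), x ≡ 1 (mod 67) ⇒ x ≡ 805 (mod 871).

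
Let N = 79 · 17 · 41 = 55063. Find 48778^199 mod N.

Mod 79: 48778 ≡ 35; by Fermat, exponent reduces to 199 mod 78 = 43; 35^43 ≡ 59 (mod 79).
Mod 17: 48778 ≡ 5; by Fermat, exponent reduces to 199 mod 16 = 7; 5^7 ≡ 10 (mod 17).
Mod 41: 48778 ≡ 29; by Fermat, exponent reduces to 199 mod 40 = 39; 29^39 ≡ 17 (mod 41).
Combine by CRT: x ≡ 59 (mod 79), x ≡ 10 (mod 17), x ≡ 17 (mod 41) ⇒ x ≡ 7643 (mod 55063).

7643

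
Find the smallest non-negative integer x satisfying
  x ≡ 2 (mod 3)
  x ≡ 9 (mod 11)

20

From x ≡ 2 (mod 3) write x = 2 + 3t. Substituting into x ≡ 9 (mod 11) gives 3t ≡ 7 (mod 11), and since 3⁻¹ ≡ 4 (mod 11), t ≡ 6. Hence x ≡ 2 + 3·6 = 20 (mod 33).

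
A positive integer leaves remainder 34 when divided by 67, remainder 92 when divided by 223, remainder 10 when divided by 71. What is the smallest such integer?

666416

The moduli are pairwise coprime; M = 67·223·71 = 1060811.
M/67 = 15833; 15833 ≡ 21 (mod 67); 21·16 ≡ 1, so inverse 16.
M/223 = 4757; 4757 ≡ 74 (mod 223); 74·220 ≡ 1, so inverse 220.
M/71 = 14941; 14941 ≡ 31 (mod 71); 31·55 ≡ 1, so inverse 55.
n ≡ 34·15833·16 + 92·4757·220 + 10·14941·55 = 113112382.
113112382 mod 1060811 = 666416.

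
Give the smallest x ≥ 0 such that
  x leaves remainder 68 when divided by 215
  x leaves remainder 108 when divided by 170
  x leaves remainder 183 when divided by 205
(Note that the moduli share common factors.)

gcd(215, 170) = 5 and 5 | (108 − 68), so the pair is consistent; merging gives x ≡ 3508 (mod 7310), where 7310 = lcm(215, 170).
gcd(7310, 205) = 5 and 5 | (183 − 3508), so the pair is consistent; merging gives x ≡ 200878 (mod 299710), where 299710 = lcm(7310, 205).
The solution is unique modulo lcm(215, 170, 205) = 299710.

200878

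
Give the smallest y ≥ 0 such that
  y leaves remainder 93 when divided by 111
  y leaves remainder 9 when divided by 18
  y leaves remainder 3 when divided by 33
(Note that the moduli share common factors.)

gcd(111, 18) = 3 and 3 | (9 − 93), so the pair is consistent; merging gives y ≡ 315 (mod 666), where 666 = lcm(111, 18).
gcd(666, 33) = 3 and 3 | (3 − 315), so the pair is consistent; merging gives y ≡ 2313 (mod 7326), where 7326 = lcm(666, 33).
The solution is unique modulo lcm(111, 18, 33) = 7326.

2313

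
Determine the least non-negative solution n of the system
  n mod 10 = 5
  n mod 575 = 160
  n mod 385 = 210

gcd(10, 575) = 5 and 5 | (160 − 5), so the pair is consistent; merging gives n ≡ 735 (mod 1150), where 1150 = lcm(10, 575).
gcd(1150, 385) = 5 and 5 | (210 − 735), so the pair is consistent; merging gives n ≡ 32935 (mod 88550), where 88550 = lcm(1150, 385).
The solution is unique modulo lcm(10, 575, 385) = 88550.

32935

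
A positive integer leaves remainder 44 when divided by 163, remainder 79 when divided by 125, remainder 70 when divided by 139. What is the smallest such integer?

2252704

Combine the congruences pairwise.
From x ≡ 44 (mod 163) write x = 44 + 163t. Substituting into x ≡ 79 (mod 125) gives 163t ≡ 35 (mod 125), and since 38⁻¹ ≡ 102 (mod 125), t ≡ 70. Hence x ≡ 44 + 163·70 = 11454 (mod 20375).
From x ≡ 11454 (mod 20375) write x = 11454 + 20375t. Substituting into x ≡ 70 (mod 139) gives 20375t ≡ 14 (mod 139), and since 81⁻¹ ≡ 127 (mod 139), t ≡ 110. Hence x ≡ 11454 + 20375·110 = 2252704 (mod 2832125).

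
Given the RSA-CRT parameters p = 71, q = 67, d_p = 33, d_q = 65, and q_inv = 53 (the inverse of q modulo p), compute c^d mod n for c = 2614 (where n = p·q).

m₁ = c^(d_p) mod p: c ≡ 58 (mod 71), and 58^33 mod 71 = 50.
m₂ = c^(d_q) mod q: c ≡ 1 (mod 67), and 1^65 mod 67 = 1.
h = q_inv·(m₁ − m₂) mod p = 53·(50 − 1) mod 71 = 41.
m = m₂ + h·q = 1 + 41·67 = 2748.

2748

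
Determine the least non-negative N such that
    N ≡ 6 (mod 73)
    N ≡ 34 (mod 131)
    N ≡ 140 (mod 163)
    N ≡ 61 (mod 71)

64196060

The moduli are pairwise coprime; M = 73·131·163·71 = 110672599.
M/73 = 1516063; 1516063 ≡ 72 (mod 73); 72·72 ≡ 1, so inverse 72.
M/131 = 844829; 844829 ≡ 10 (mod 131); 10·118 ≡ 1, so inverse 118.
M/163 = 678973; 678973 ≡ 78 (mod 163); 78·23 ≡ 1, so inverse 23.
M/71 = 1558769; 1558769 ≡ 35 (mod 71); 35·69 ≡ 1, so inverse 69.
N ≡ 6·1516063·72 + 34·844829·118 + 140·678973·23 + 61·1558769·69 = 12791544945.
12791544945 mod 110672599 = 64196060.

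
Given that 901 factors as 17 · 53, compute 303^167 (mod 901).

57

Mod 17: 303 ≡ 14; by Fermat, exponent reduces to 167 mod 16 = 7; 14^7 ≡ 6 (mod 17).
Mod 53: 303 ≡ 38; by Fermat, exponent reduces to 167 mod 52 = 11; 38^11 ≡ 4 (mod 53).
Combine by CRT: x ≡ 6 (mod 17), x ≡ 4 (mod 53) ⇒ x ≡ 57 (mod 901).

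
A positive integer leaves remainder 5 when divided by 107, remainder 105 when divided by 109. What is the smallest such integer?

6318

Combine the congruences pairwise.
From x ≡ 5 (mod 107) write x = 5 + 107t. Substituting into x ≡ 105 (mod 109) gives 107t ≡ 100 (mod 109), and since 107⁻¹ ≡ 54 (mod 109), t ≡ 59. Hence x ≡ 5 + 107·59 = 6318 (mod 11663).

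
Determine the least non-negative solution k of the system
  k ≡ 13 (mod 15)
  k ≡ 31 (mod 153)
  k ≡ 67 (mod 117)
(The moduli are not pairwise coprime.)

Combine the congruences pairwise.
gcd(15, 153) = 3 and 3 | (31 − 13), so the pair is consistent; merging gives k ≡ 643 (mod 765), where 765 = lcm(15, 153).
gcd(765, 117) = 9 and 9 | (67 − 643), so the pair is consistent; merging gives k ≡ 2173 (mod 9945), where 9945 = lcm(765, 117).
The solution is unique modulo lcm(15, 153, 117) = 9945.

2173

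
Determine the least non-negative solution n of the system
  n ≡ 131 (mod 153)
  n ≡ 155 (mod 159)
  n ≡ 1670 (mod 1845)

721220

gcd(153, 159) = 3 and 3 | (155 − 131), so the pair is consistent; merging gives n ≡ 7628 (mod 8109), where 8109 = lcm(153, 159).
gcd(8109, 1845) = 9 and 9 | (1670 − 7628), so the pair is consistent; merging gives n ≡ 721220 (mod 1662345), where 1662345 = lcm(8109, 1845).
The solution is unique modulo lcm(153, 159, 1845) = 1662345.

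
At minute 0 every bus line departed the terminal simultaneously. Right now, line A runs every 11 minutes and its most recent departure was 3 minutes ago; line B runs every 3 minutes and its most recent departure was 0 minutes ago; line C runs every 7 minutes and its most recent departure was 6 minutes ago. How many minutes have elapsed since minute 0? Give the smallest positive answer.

The moduli are pairwise coprime; N = 11·3·7 = 231.
N/11 = 21; 21 ≡ 10 (mod 11); 10·10 ≡ 1, so inverse 10.
N/3 = 77; 77 ≡ 2 (mod 3); 2·2 ≡ 1, so inverse 2.
N/7 = 33; 33 ≡ 5 (mod 7); 5·3 ≡ 1, so inverse 3.
t ≡ 3·21·10 + 0·77·2 + 6·33·3 = 1224.
1224 mod 231 = 69.

69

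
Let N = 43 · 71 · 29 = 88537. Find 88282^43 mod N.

Mod 43: 88282 ≡ 3; by Fermat, exponent reduces to 43 mod 42 = 1; 3^1 ≡ 3 (mod 43).
Mod 71: 88282 ≡ 29; 29^43 ≡ 15 (mod 71).
Mod 29: 88282 ≡ 6; by Fermat, exponent reduces to 43 mod 28 = 15; 6^15 ≡ 6 (mod 29).
Combine by CRT: x ≡ 3 (mod 43), x ≡ 15 (mod 71), x ≡ 6 (mod 29) ⇒ x ≡ 74565 (mod 88537).

74565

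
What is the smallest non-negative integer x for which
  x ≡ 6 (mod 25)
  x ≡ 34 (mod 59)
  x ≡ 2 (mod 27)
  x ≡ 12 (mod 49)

From x ≡ 6 (mod 25) write x = 6 + 25t. Substituting into x ≡ 34 (mod 59) gives 25t ≡ 28 (mod 59), and since 25⁻¹ ≡ 26 (mod 59), t ≡ 20. Hence x ≡ 6 + 25·20 = 506 (mod 1475).
From x ≡ 506 (mod 1475) write x = 506 + 1475t. Substituting into x ≡ 2 (mod 27) gives 1475t ≡ 9 (mod 27), and since 17⁻¹ ≡ 8 (mod 27), t ≡ 18. Hence x ≡ 506 + 1475·18 = 27056 (mod 39825).
From x ≡ 27056 (mod 39825) write x = 27056 + 39825t. Substituting into x ≡ 12 (mod 49) gives 39825t ≡ 4 (mod 49), and since 37⁻¹ ≡ 4 (mod 49), t ≡ 16. Hence x ≡ 27056 + 39825·16 = 664256 (mod 1951425).

664256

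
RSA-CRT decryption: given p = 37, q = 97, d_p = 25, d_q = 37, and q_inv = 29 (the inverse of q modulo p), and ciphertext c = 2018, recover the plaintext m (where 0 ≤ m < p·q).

311

m₁ = c^(d_p) mod p: c ≡ 20 (mod 37), and 20^25 mod 37 = 15.
m₂ = c^(d_q) mod q: c ≡ 78 (mod 97), and 78^37 mod 97 = 20.
h = q_inv·(m₁ − m₂) mod p = 29·(15 − 20) mod 37 = 3.
m = m₂ + h·q = 20 + 3·97 = 311.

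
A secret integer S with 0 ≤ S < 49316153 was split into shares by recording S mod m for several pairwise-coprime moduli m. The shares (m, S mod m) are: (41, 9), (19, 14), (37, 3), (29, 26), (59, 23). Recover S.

Combine the congruences pairwise.
From S ≡ 9 (mod 41) write S = 9 + 41t. Substituting into S ≡ 14 (mod 19) gives 41t ≡ 5 (mod 19), and since 3⁻¹ ≡ 13 (mod 19), t ≡ 8. Hence S ≡ 9 + 41·8 = 337 (mod 779).
From S ≡ 337 (mod 779) write S = 337 + 779t. Substituting into S ≡ 3 (mod 37) gives 779t ≡ 36 (mod 37), and since 2⁻¹ ≡ 19 (mod 37), t ≡ 18. Hence S ≡ 337 + 779·18 = 14359 (mod 28823).
From S ≡ 14359 (mod 28823) write S = 14359 + 28823t. Substituting into S ≡ 26 (mod 29) gives 28823t ≡ 22 (mod 29), and since 26⁻¹ ≡ 19 (mod 29), t ≡ 12. Hence S ≡ 14359 + 28823·12 = 360235 (mod 835867).
From S ≡ 360235 (mod 835867) write S = 360235 + 835867t. Substituting into S ≡ 23 (mod 59) gives 835867t ≡ 42 (mod 59), and since 14⁻¹ ≡ 38 (mod 59), t ≡ 3. Hence S ≡ 360235 + 835867·3 = 2867836 (mod 49316153).

2867836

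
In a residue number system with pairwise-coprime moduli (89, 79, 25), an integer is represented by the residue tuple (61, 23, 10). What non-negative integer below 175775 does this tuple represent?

8160

From x ≡ 61 (mod 89) write x = 61 + 89t. Substituting into x ≡ 23 (mod 79) gives 89t ≡ 41 (mod 79), and since 10⁻¹ ≡ 8 (mod 79), t ≡ 12. Hence x ≡ 61 + 89·12 = 1129 (mod 7031).
From x ≡ 1129 (mod 7031) write x = 1129 + 7031t. Substituting into x ≡ 10 (mod 25) gives 7031t ≡ 6 (mod 25), and since 6⁻¹ ≡ 21 (mod 25), t ≡ 1. Hence x ≡ 1129 + 7031·1 = 8160 (mod 175775).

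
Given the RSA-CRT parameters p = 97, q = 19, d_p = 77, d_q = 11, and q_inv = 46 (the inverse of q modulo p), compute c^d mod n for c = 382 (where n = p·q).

m₁ = c^(d_p) mod p: c ≡ 91 (mod 97), and 91^77 mod 97 = 81.
m₂ = c^(d_q) mod q: c ≡ 2 (mod 19), and 2^11 mod 19 = 15.
h = q_inv·(m₁ − m₂) mod p = 46·(81 − 15) mod 97 = 29.
m = m₂ + h·q = 15 + 29·19 = 566.

566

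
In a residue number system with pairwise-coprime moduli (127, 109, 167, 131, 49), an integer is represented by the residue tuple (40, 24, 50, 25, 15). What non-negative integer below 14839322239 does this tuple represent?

3131312675

From x ≡ 40 (mod 127) write x = 40 + 127t. Substituting into x ≡ 24 (mod 109) gives 127t ≡ 93 (mod 109), and since 18⁻¹ ≡ 103 (mod 109), t ≡ 96. Hence x ≡ 40 + 127·96 = 12232 (mod 13843).
From x ≡ 12232 (mod 13843) write x = 12232 + 13843t. Substituting into x ≡ 50 (mod 167) gives 13843t ≡ 9 (mod 167), and since 149⁻¹ ≡ 102 (mod 167), t ≡ 83. Hence x ≡ 12232 + 13843·83 = 1161201 (mod 2311781).
From x ≡ 1161201 (mod 2311781) write x = 1161201 + 2311781t. Substituting into x ≡ 25 (mod 131) gives 2311781t ≡ 8 (mod 131), and since 24⁻¹ ≡ 71 (mod 131), t ≡ 44. Hence x ≡ 1161201 + 2311781·44 = 102879565 (mod 302843311).
From x ≡ 102879565 (mod 302843311) write x = 102879565 + 302843311t. Substituting into x ≡ 15 (mod 49) gives 302843311t ≡ 17 (mod 49), and since 36⁻¹ ≡ 15 (mod 49), t ≡ 10. Hence x ≡ 102879565 + 302843311·10 = 3131312675 (mod 14839322239).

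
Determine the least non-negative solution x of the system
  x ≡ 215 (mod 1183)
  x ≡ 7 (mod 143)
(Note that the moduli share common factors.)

gcd(1183, 143) = 13 and 13 | (7 − 215), so the pair is consistent; merging gives x ≡ 2581 (mod 13013), where 13013 = lcm(1183, 143).
The solution is unique modulo lcm(1183, 143) = 13013.

2581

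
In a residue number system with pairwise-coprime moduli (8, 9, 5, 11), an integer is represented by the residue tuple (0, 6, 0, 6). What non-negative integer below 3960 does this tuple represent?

Combine the congruences pairwise.
From x ≡ 0 (mod 8) write x = 0 + 8t. Substituting into x ≡ 6 (mod 9) gives 8t ≡ 6 (mod 9), and since 8⁻¹ ≡ 8 (mod 9), t ≡ 3. Hence x ≡ 0 + 8·3 = 24 (mod 72).
From x ≡ 24 (mod 72) write x = 24 + 72t. Substituting into x ≡ 0 (mod 5) gives 72t ≡ 1 (mod 5), and since 2⁻¹ ≡ 3 (mod 5), t ≡ 3. Hence x ≡ 24 + 72·3 = 240 (mod 360).
From x ≡ 240 (mod 360) write x = 240 + 360t. Substituting into x ≡ 6 (mod 11) gives 360t ≡ 8 (mod 11), and since 8⁻¹ ≡ 7 (mod 11), t ≡ 1. Hence x ≡ 240 + 360·1 = 600 (mod 3960).

600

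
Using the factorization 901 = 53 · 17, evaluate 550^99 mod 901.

862

Mod 53: 550 ≡ 20; by Fermat, exponent reduces to 99 mod 52 = 47; 20^47 ≡ 14 (mod 53).
Mod 17: 550 ≡ 6; by Fermat, exponent reduces to 99 mod 16 = 3; 6^3 ≡ 12 (mod 17).
Combine by CRT: x ≡ 14 (mod 53), x ≡ 12 (mod 17) ⇒ x ≡ 862 (mod 901).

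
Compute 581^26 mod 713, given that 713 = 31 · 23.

8

Mod 31: 581 ≡ 23; 23^26 ≡ 8 (mod 31).
Mod 23: 581 ≡ 6; by Fermat, exponent reduces to 26 mod 22 = 4; 6^4 ≡ 8 (mod 23).
Combine by CRT: x ≡ 8 (mod 31), x ≡ 8 (mod 23) ⇒ x ≡ 8 (mod 713).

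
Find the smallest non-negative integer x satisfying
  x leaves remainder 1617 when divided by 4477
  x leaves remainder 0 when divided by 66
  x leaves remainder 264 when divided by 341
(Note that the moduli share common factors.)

Combine the congruences pairwise.
gcd(4477, 66) = 11 and 11 | (0 − 1617), so the pair is consistent; merging gives x ≡ 15048 (mod 26862), where 26862 = lcm(4477, 66).
gcd(26862, 341) = 11 and 11 | (264 − 15048), so the pair is consistent; merging gives x ≡ 176220 (mod 832722), where 832722 = lcm(26862, 341).
The solution is unique modulo lcm(4477, 66, 341) = 832722.

176220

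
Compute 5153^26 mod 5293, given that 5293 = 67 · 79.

Mod 67: 5153 ≡ 61; 61^26 ≡ 47 (mod 67).
Mod 79: 5153 ≡ 18; 18^26 ≡ 1 (mod 79).
Combine by CRT: x ≡ 47 (mod 67), x ≡ 1 (mod 79) ⇒ x ≡ 1186 (mod 5293).

1186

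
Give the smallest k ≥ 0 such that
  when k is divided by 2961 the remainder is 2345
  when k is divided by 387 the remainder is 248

82292

gcd(2961, 387) = 9 and 9 | (248 − 2345), so the pair is consistent; merging gives k ≡ 82292 (mod 127323), where 127323 = lcm(2961, 387).
The solution is unique modulo lcm(2961, 387) = 127323.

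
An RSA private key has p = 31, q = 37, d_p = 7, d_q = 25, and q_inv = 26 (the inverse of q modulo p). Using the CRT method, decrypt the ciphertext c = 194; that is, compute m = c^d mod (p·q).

312

m₁ = c^(d_p) mod p: c ≡ 8 (mod 31), and 8^7 mod 31 = 2.
m₂ = c^(d_q) mod q: c ≡ 9 (mod 37), and 9^25 mod 37 = 16.
h = q_inv·(m₁ − m₂) mod p = 26·(2 − 16) mod 31 = 8.
m = m₂ + h·q = 16 + 8·37 = 312.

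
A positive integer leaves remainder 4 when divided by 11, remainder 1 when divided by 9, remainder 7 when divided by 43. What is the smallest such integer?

The moduli are pairwise coprime; N = 11·9·43 = 4257.
N/11 = 387; 387 ≡ 2 (mod 11); 2·6 ≡ 1, so inverse 6.
N/9 = 473; 473 ≡ 5 (mod 9); 5·2 ≡ 1, so inverse 2.
N/43 = 99; 99 ≡ 13 (mod 43); 13·10 ≡ 1, so inverse 10.
k ≡ 4·387·6 + 1·473·2 + 7·99·10 = 17164.
17164 mod 4257 = 136.

136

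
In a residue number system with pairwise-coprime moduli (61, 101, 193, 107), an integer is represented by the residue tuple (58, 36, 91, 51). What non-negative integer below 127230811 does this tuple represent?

From x ≡ 58 (mod 61) write x = 58 + 61t. Substituting into x ≡ 36 (mod 101) gives 61t ≡ 79 (mod 101), and since 61⁻¹ ≡ 53 (mod 101), t ≡ 46. Hence x ≡ 58 + 61·46 = 2864 (mod 6161).
From x ≡ 2864 (mod 6161) write x = 2864 + 6161t. Substituting into x ≡ 91 (mod 193) gives 6161t ≡ 122 (mod 193), and since 178⁻¹ ≡ 90 (mod 193), t ≡ 172. Hence x ≡ 2864 + 6161·172 = 1062556 (mod 1189073).
From x ≡ 1062556 (mod 1189073) write x = 1062556 + 1189073t. Substituting into x ≡ 51 (mod 107) gives 1189073t ≡ 5 (mod 107), and since 89⁻¹ ≡ 101 (mod 107), t ≡ 77. Hence x ≡ 1062556 + 1189073·77 = 92621177 (mod 127230811).

92621177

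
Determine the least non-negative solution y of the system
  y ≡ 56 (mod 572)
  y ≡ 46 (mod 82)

2916

Combine the congruences pairwise.
gcd(572, 82) = 2 and 2 | (46 − 56), so the pair is consistent; merging gives y ≡ 2916 (mod 23452), where 23452 = lcm(572, 82).
The solution is unique modulo lcm(572, 82) = 23452.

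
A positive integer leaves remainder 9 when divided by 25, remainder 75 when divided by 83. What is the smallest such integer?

Combine the congruences pairwise.
From x ≡ 9 (mod 25) write x = 9 + 25t. Substituting into x ≡ 75 (mod 83) gives 25t ≡ 66 (mod 83), and since 25⁻¹ ≡ 10 (mod 83), t ≡ 79. Hence x ≡ 9 + 25·79 = 1984 (mod 2075).

1984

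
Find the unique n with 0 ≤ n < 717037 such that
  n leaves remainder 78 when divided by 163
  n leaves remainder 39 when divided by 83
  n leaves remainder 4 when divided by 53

From n ≡ 78 (mod 163) write n = 78 + 163t. Substituting into n ≡ 39 (mod 83) gives 163t ≡ 44 (mod 83), and since 80⁻¹ ≡ 55 (mod 83), t ≡ 13. Hence n ≡ 78 + 163·13 = 2197 (mod 13529).
From n ≡ 2197 (mod 13529) write n = 2197 + 13529t. Substituting into n ≡ 4 (mod 53) gives 13529t ≡ 33 (mod 53), and since 14⁻¹ ≡ 19 (mod 53), t ≡ 44. Hence n ≡ 2197 + 13529·44 = 597473 (mod 717037).

597473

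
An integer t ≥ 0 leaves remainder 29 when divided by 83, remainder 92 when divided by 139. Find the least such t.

4262

From t ≡ 29 (mod 83) write t = 29 + 83s. Substituting into t ≡ 92 (mod 139) gives 83s ≡ 63 (mod 139), and since 83⁻¹ ≡ 67 (mod 139), s ≡ 51. Hence t ≡ 29 + 83·51 = 4262 (mod 11537).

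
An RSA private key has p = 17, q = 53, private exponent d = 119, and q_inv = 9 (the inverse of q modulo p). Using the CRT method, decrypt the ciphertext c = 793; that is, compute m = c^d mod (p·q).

887

d_p = d mod (p−1) = 119 mod 16 = 7; d_q = d mod (q−1) = 15.
m₁ = c^(d_p) mod p: c ≡ 11 (mod 17), and 11^7 mod 17 = 3.
m₂ = c^(d_q) mod q: c ≡ 51 (mod 53), and 51^15 mod 53 = 39.
h = q_inv·(m₁ − m₂) mod p = 9·(3 − 39) mod 17 = 16.
m = m₂ + h·q = 39 + 16·53 = 887.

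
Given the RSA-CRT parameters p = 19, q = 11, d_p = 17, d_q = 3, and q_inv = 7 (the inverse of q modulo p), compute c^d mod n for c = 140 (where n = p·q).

m₁ = c^(d_p) mod p: c ≡ 7 (mod 19), and 7^17 mod 19 = 11.
m₂ = c^(d_q) mod q: c ≡ 8 (mod 11), and 8^3 mod 11 = 6.
h = q_inv·(m₁ − m₂) mod p = 7·(11 − 6) mod 19 = 16.
m = m₂ + h·q = 6 + 16·11 = 182.

182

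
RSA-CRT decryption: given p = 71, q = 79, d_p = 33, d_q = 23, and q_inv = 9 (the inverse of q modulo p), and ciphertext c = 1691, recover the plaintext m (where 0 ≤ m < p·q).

4523

m₁ = c^(d_p) mod p: c ≡ 58 (mod 71), and 58^33 mod 71 = 50.
m₂ = c^(d_q) mod q: c ≡ 32 (mod 79), and 32^23 mod 79 = 20.
h = q_inv·(m₁ − m₂) mod p = 9·(50 − 20) mod 71 = 57.
m = m₂ + h·q = 20 + 57·79 = 4523.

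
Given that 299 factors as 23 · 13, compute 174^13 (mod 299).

31

Mod 23: 174 ≡ 13; 13^13 ≡ 8 (mod 23).
Mod 13: 174 ≡ 5; by Fermat, exponent reduces to 13 mod 12 = 1; 5^1 ≡ 5 (mod 13).
Combine by CRT: x ≡ 8 (mod 23), x ≡ 5 (mod 13) ⇒ x ≡ 31 (mod 299).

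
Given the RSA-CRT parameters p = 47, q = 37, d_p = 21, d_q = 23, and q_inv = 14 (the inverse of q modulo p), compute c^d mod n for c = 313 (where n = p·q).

m₁ = c^(d_p) mod p: c ≡ 31 (mod 47), and 31^21 mod 47 = 38.
m₂ = c^(d_q) mod q: c ≡ 17 (mod 37), and 17^23 mod 37 = 18.
h = q_inv·(m₁ − m₂) mod p = 14·(38 − 18) mod 47 = 45.
m = m₂ + h·q = 18 + 45·37 = 1683.

1683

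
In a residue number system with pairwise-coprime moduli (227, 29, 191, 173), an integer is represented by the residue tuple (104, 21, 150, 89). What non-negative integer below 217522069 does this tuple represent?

143668631

Combine the congruences pairwise.
From x ≡ 104 (mod 227) write x = 104 + 227t. Substituting into x ≡ 21 (mod 29) gives 227t ≡ 4 (mod 29), and since 24⁻¹ ≡ 23 (mod 29), t ≡ 5. Hence x ≡ 104 + 227·5 = 1239 (mod 6583).
From x ≡ 1239 (mod 6583) write x = 1239 + 6583t. Substituting into x ≡ 150 (mod 191) gives 6583t ≡ 57 (mod 191), and since 89⁻¹ ≡ 88 (mod 191), t ≡ 50. Hence x ≡ 1239 + 6583·50 = 330389 (mod 1257353).
From x ≡ 330389 (mod 1257353) write x = 330389 + 1257353t. Substituting into x ≡ 89 (mod 173) gives 1257353t ≡ 130 (mod 173), and since 162⁻¹ ≡ 110 (mod 173), t ≡ 114. Hence x ≡ 330389 + 1257353·114 = 143668631 (mod 217522069).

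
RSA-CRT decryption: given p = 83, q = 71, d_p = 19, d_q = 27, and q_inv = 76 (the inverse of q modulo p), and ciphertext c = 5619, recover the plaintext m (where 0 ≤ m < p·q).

m₁ = c^(d_p) mod p: c ≡ 58 (mod 83), and 58^19 mod 83 = 2.
m₂ = c^(d_q) mod q: c ≡ 10 (mod 71), and 10^27 mod 71 = 27.
h = q_inv·(m₁ − m₂) mod p = 76·(2 − 27) mod 83 = 9.
m = m₂ + h·q = 27 + 9·71 = 666.

666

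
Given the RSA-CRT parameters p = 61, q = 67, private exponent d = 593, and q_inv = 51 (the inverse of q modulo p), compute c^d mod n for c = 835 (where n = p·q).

d_p = d mod (p−1) = 593 mod 60 = 53; d_q = d mod (q−1) = 65.
m₁ = c^(d_p) mod p: c ≡ 42 (mod 61), and 42^53 mod 61 = 15.
m₂ = c^(d_q) mod q: c ≡ 31 (mod 67), and 31^65 mod 67 = 13.
h = q_inv·(m₁ − m₂) mod p = 51·(15 − 13) mod 61 = 41.
m = m₂ + h·q = 13 + 41·67 = 2760.

2760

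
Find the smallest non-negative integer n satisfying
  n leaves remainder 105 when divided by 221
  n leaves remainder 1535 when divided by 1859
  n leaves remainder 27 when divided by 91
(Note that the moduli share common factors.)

211602

gcd(221, 1859) = 13 and 13 | (1535 − 105), so the pair is consistent; merging gives n ≡ 21984 (mod 31603), where 31603 = lcm(221, 1859).
gcd(31603, 91) = 13 and 13 | (27 − 21984), so the pair is consistent; merging gives n ≡ 211602 (mod 221221), where 221221 = lcm(31603, 91).
The solution is unique modulo lcm(221, 1859, 91) = 221221.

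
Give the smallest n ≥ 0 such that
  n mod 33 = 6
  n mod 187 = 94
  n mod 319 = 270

gcd(33, 187) = 11 and 11 | (94 − 6), so the pair is consistent; merging gives n ≡ 468 (mod 561), where 561 = lcm(33, 187).
gcd(561, 319) = 11 and 11 | (270 − 468), so the pair is consistent; merging gives n ≡ 8883 (mod 16269), where 16269 = lcm(561, 319).
The solution is unique modulo lcm(33, 187, 319) = 16269.

8883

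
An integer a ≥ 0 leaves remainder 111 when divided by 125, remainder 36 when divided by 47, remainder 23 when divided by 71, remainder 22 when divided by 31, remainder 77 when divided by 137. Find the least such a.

255502611

The moduli are pairwise coprime; N = 125·47·71·31·137 = 1771529875.
N/125 = 14172239; 14172239 ≡ 114 (mod 125); 114·34 ≡ 1, so inverse 34.
N/47 = 37692125; 37692125 ≡ 5 (mod 47); 5·19 ≡ 1, so inverse 19.
N/71 = 24951125; 24951125 ≡ 21 (mod 71); 21·44 ≡ 1, so inverse 44.
N/31 = 57146125; 57146125 ≡ 12 (mod 31); 12·13 ≡ 1, so inverse 13.
N/137 = 12930875; 12930875 ≡ 130 (mod 137); 130·39 ≡ 1, so inverse 39.
a ≡ 111·14172239·34 + 36·37692125·19 + 23·24951125·44 + 22·57146125·13 + 77·12930875·39 = 159693191361.
159693191361 mod 1771529875 = 255502611.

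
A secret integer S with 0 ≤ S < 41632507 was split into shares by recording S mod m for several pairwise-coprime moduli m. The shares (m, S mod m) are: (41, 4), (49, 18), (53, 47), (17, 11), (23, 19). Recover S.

13252803

The moduli are pairwise coprime; N = 41·49·53·17·23 = 41632507.
N/41 = 1015427; 1015427 ≡ 21 (mod 41); 21·2 ≡ 1, so inverse 2.
N/49 = 849643; 849643 ≡ 32 (mod 49); 32·23 ≡ 1, so inverse 23.
N/53 = 785519; 785519 ≡ 6 (mod 53); 6·9 ≡ 1, so inverse 9.
N/17 = 2448971; 2448971 ≡ 2 (mod 17); 2·9 ≡ 1, so inverse 9.
N/23 = 1810109; 1810109 ≡ 9 (mod 23); 9·18 ≡ 1, so inverse 18.
S ≡ 4·1015427·2 + 18·849643·23 + 47·785519·9 + 11·2448971·9 + 19·1810109·18 = 1553655562.
1553655562 mod 41632507 = 13252803.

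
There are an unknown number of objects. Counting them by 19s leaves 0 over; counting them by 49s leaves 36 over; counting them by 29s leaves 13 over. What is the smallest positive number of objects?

From N ≡ 0 (mod 19) write N = 0 + 19t. Substituting into N ≡ 36 (mod 49) gives 19t ≡ 36 (mod 49), and since 19⁻¹ ≡ 31 (mod 49), t ≡ 38. Hence N ≡ 0 + 19·38 = 722 (mod 931).
From N ≡ 722 (mod 931) write N = 722 + 931t. Substituting into N ≡ 13 (mod 29) gives 931t ≡ 16 (mod 29), and since 3⁻¹ ≡ 10 (mod 29), t ≡ 15. Hence N ≡ 722 + 931·15 = 14687 (mod 26999).

14687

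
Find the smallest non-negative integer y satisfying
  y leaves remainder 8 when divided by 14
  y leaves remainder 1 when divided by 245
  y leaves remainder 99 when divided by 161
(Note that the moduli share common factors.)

gcd(14, 245) = 7 and 7 | (1 − 8), so the pair is consistent; merging gives y ≡ 246 (mod 490), where 490 = lcm(14, 245).
gcd(490, 161) = 7 and 7 | (99 − 246), so the pair is consistent; merging gives y ≡ 1226 (mod 11270), where 11270 = lcm(490, 161).
The solution is unique modulo lcm(14, 245, 161) = 11270.

1226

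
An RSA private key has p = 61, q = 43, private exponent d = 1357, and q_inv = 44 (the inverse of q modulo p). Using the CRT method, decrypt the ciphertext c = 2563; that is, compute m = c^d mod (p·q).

245

d_p = d mod (p−1) = 1357 mod 60 = 37; d_q = d mod (q−1) = 13.
m₁ = c^(d_p) mod p: c ≡ 1 (mod 61), and 1^37 mod 61 = 1.
m₂ = c^(d_q) mod q: c ≡ 26 (mod 43), and 26^13 mod 43 = 30.
h = q_inv·(m₁ − m₂) mod p = 44·(1 − 30) mod 61 = 5.
m = m₂ + h·q = 30 + 5·43 = 245.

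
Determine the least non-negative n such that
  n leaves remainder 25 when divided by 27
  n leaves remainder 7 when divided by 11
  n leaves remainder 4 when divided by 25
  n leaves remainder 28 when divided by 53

The moduli are pairwise coprime; M = 27·11·25·53 = 393525.
M/27 = 14575; 14575 ≡ 22 (mod 27); 22·16 ≡ 1, so inverse 16.
M/11 = 35775; 35775 ≡ 3 (mod 11); 3·4 ≡ 1, so inverse 4.
M/25 = 15741; 15741 ≡ 16 (mod 25); 16·11 ≡ 1, so inverse 11.
M/53 = 7425; 7425 ≡ 5 (mod 53); 5·32 ≡ 1, so inverse 32.
n ≡ 25·14575·16 + 7·35775·4 + 4·15741·11 + 28·7425·32 = 14177104.
14177104 mod 393525 = 10204.

10204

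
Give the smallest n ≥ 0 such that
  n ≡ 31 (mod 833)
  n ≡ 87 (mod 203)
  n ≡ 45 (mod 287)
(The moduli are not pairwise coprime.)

gcd(833, 203) = 7 and 7 | (87 − 31), so the pair is consistent; merging gives n ≡ 18357 (mod 24157), where 24157 = lcm(833, 203).
gcd(24157, 287) = 7 and 7 | (45 − 18357), so the pair is consistent; merging gives n ≡ 187456 (mod 990437), where 990437 = lcm(24157, 287).
The solution is unique modulo lcm(833, 203, 287) = 990437.

187456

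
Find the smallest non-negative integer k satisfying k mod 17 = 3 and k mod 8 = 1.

From k ≡ 3 (mod 17) write k = 3 + 17t. Substituting into k ≡ 1 (mod 8) gives 17t ≡ 6 (mod 8), and since 1⁻¹ ≡ 1 (mod 8), t ≡ 6. Hence k ≡ 3 + 17·6 = 105 (mod 136).

105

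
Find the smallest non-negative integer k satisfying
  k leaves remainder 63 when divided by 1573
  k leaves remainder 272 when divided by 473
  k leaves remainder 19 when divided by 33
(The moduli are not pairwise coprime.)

gcd(1573, 473) = 11 and 11 | (272 − 63), so the pair is consistent; merging gives k ≡ 45680 (mod 67639), where 67639 = lcm(1573, 473).
gcd(67639, 33) = 11 and 11 | (19 − 45680), so the pair is consistent; merging gives k ≡ 180958 (mod 202917), where 202917 = lcm(67639, 33).
The solution is unique modulo lcm(1573, 473, 33) = 202917.

180958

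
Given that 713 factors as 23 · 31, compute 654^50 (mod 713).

Mod 23: 654 ≡ 10; by Fermat, exponent reduces to 50 mod 22 = 6; 10^6 ≡ 6 (mod 23).
Mod 31: 654 ≡ 3; by Fermat, exponent reduces to 50 mod 30 = 20; 3^20 ≡ 5 (mod 31).
Combine by CRT: x ≡ 6 (mod 23), x ≡ 5 (mod 31) ⇒ x ≡ 98 (mod 713).

98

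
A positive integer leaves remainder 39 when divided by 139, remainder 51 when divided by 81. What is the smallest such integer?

From n ≡ 39 (mod 139) write n = 39 + 139t. Substituting into n ≡ 51 (mod 81) gives 139t ≡ 12 (mod 81), and since 58⁻¹ ≡ 7 (mod 81), t ≡ 3. Hence n ≡ 39 + 139·3 = 456 (mod 11259).

456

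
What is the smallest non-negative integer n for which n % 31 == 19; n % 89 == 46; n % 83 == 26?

The moduli are pairwise coprime; M = 31·89·83 = 228997.
M/31 = 7387; 7387 ≡ 9 (mod 31); 9·7 ≡ 1, so inverse 7.
M/89 = 2573; 2573 ≡ 81 (mod 89); 81·11 ≡ 1, so inverse 11.
M/83 = 2759; 2759 ≡ 20 (mod 83); 20·54 ≡ 1, so inverse 54.
n ≡ 19·7387·7 + 46·2573·11 + 26·2759·54 = 6158045.
6158045 mod 228997 = 204123.

204123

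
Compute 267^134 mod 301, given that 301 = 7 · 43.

281

Mod 7: 267 ≡ 1; by Fermat, exponent reduces to 134 mod 6 = 2; 1^2 ≡ 1 (mod 7).
Mod 43: 267 ≡ 9; by Fermat, exponent reduces to 134 mod 42 = 8; 9^8 ≡ 23 (mod 43).
Combine by CRT: x ≡ 1 (mod 7), x ≡ 23 (mod 43) ⇒ x ≡ 281 (mod 301).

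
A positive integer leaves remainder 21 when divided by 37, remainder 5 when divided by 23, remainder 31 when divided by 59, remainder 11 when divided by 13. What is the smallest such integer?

The moduli are pairwise coprime; N = 37·23·59·13 = 652717.
N/37 = 17641; 17641 ≡ 29 (mod 37); 29·23 ≡ 1, so inverse 23.
N/23 = 28379; 28379 ≡ 20 (mod 23); 20·15 ≡ 1, so inverse 15.
N/59 = 11063; 11063 ≡ 30 (mod 59); 30·2 ≡ 1, so inverse 2.
N/13 = 50209; 50209 ≡ 3 (mod 13); 3·9 ≡ 1, so inverse 9.
k ≡ 21·17641·23 + 5·28379·15 + 31·11063·2 + 11·50209·9 = 16305625.
16305625 mod 652717 = 640417.

640417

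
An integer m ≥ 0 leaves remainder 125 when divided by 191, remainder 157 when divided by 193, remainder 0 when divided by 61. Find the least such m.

476288

Combine the congruences pairwise.
From m ≡ 125 (mod 191) write m = 125 + 191t. Substituting into m ≡ 157 (mod 193) gives 191t ≡ 32 (mod 193), and since 191⁻¹ ≡ 96 (mod 193), t ≡ 177. Hence m ≡ 125 + 191·177 = 33932 (mod 36863).
From m ≡ 33932 (mod 36863) write m = 33932 + 36863t. Substituting into m ≡ 0 (mod 61) gives 36863t ≡ 45 (mod 61), and since 19⁻¹ ≡ 45 (mod 61), t ≡ 12. Hence m ≡ 33932 + 36863·12 = 476288 (mod 2248643).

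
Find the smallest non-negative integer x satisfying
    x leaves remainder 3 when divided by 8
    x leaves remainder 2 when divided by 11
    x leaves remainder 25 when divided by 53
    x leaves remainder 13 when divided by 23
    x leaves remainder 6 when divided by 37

1112707

The moduli are pairwise coprime; N = 8·11·53·23·37 = 3969064.
N/8 = 496133; 496133 ≡ 5 (mod 8); 5·5 ≡ 1, so inverse 5.
N/11 = 360824; 360824 ≡ 2 (mod 11); 2·6 ≡ 1, so inverse 6.
N/53 = 74888; 74888 ≡ 52 (mod 53); 52·52 ≡ 1, so inverse 52.
N/23 = 172568; 172568 ≡ 22 (mod 23); 22·22 ≡ 1, so inverse 22.
N/37 = 107272; 107272 ≡ 9 (mod 37); 9·33 ≡ 1, so inverse 33.
x ≡ 3·496133·5 + 2·360824·6 + 25·74888·52 + 13·172568·22 + 6·107272·33 = 179720587.
179720587 mod 3969064 = 1112707.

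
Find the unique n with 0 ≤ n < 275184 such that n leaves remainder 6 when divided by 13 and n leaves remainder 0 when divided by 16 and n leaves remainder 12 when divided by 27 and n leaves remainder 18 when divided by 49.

93216

Combine the congruences pairwise.
From n ≡ 6 (mod 13) write n = 6 + 13t. Substituting into n ≡ 0 (mod 16) gives 13t ≡ 10 (mod 16), and since 13⁻¹ ≡ 5 (mod 16), t ≡ 2. Hence n ≡ 6 + 13·2 = 32 (mod 208).
From n ≡ 32 (mod 208) write n = 32 + 208t. Substituting into n ≡ 12 (mod 27) gives 208t ≡ 7 (mod 27), and since 19⁻¹ ≡ 10 (mod 27), t ≡ 16. Hence n ≡ 32 + 208·16 = 3360 (mod 5616).
From n ≡ 3360 (mod 5616) write n = 3360 + 5616t. Substituting into n ≡ 18 (mod 49) gives 5616t ≡ 39 (mod 49), and since 30⁻¹ ≡ 18 (mod 49), t ≡ 16. Hence n ≡ 3360 + 5616·16 = 93216 (mod 275184).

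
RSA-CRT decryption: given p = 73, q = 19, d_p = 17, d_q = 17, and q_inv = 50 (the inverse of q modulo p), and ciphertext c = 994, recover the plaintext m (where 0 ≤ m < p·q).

643

m₁ = c^(d_p) mod p: c ≡ 45 (mod 73), and 45^17 mod 73 = 59.
m₂ = c^(d_q) mod q: c ≡ 6 (mod 19), and 6^17 mod 19 = 16.
h = q_inv·(m₁ − m₂) mod p = 50·(59 − 16) mod 73 = 33.
m = m₂ + h·q = 16 + 33·19 = 643.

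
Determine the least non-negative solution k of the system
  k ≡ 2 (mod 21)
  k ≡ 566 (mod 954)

Combine the congruences pairwise.
gcd(21, 954) = 3 and 3 | (566 − 2), so the pair is consistent; merging gives k ≡ 5336 (mod 6678), where 6678 = lcm(21, 954).
The solution is unique modulo lcm(21, 954) = 6678.

5336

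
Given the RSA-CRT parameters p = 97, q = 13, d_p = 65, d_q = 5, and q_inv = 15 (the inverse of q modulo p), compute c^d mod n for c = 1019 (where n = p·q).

m₁ = c^(d_p) mod p: c ≡ 49 (mod 97), and 49^65 mod 97 = 66.
m₂ = c^(d_q) mod q: c ≡ 5 (mod 13), and 5^5 mod 13 = 5.
h = q_inv·(m₁ − m₂) mod p = 15·(66 − 5) mod 97 = 42.
m = m₂ + h·q = 5 + 42·13 = 551.

551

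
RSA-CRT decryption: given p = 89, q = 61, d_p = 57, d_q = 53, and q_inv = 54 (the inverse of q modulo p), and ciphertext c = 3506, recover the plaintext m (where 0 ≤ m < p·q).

m₁ = c^(d_p) mod p: c ≡ 35 (mod 89), and 35^57 mod 89 = 15.
m₂ = c^(d_q) mod q: c ≡ 29 (mod 61), and 29^53 mod 61 = 21.
h = q_inv·(m₁ − m₂) mod p = 54·(15 − 21) mod 89 = 32.
m = m₂ + h·q = 21 + 32·61 = 1973.

1973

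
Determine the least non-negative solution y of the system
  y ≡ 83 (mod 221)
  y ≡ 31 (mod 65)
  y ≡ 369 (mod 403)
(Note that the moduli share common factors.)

26161

Combine the congruences pairwise.
gcd(221, 65) = 13 and 13 | (31 − 83), so the pair is consistent; merging gives y ≡ 746 (mod 1105), where 1105 = lcm(221, 65).
gcd(1105, 403) = 13 and 13 | (369 − 746), so the pair is consistent; merging gives y ≡ 26161 (mod 34255), where 34255 = lcm(1105, 403).
The solution is unique modulo lcm(221, 65, 403) = 34255.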